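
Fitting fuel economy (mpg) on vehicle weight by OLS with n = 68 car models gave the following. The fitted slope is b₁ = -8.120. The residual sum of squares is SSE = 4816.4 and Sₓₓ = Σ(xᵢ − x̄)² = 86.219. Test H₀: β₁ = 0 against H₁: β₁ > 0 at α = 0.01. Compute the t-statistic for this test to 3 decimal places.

MSE = SSE/(n − 2) = 4816.4/66 = 72.9758.
SE(b₁) = √(MSE/Sₓₓ) = √(72.9758/86.219) = 0.92.
t = -8.120 / 0.92 = -8.826.
df = n − 2 = 66.
One-sided p ≈ 1.0000, which is ≥ 0.01, so fail to reject H₀.
The data do not give significant evidence that the true slope on vehicle weight is positive.

t = -8.826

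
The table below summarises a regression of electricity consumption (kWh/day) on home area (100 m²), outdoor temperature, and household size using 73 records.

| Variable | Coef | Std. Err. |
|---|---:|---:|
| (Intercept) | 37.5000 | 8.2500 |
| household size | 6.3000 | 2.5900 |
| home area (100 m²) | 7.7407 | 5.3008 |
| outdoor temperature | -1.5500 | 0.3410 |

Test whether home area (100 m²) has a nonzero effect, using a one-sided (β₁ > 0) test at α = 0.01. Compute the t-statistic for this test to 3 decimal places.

Read off: b = 7.7407, SE = 5.3008 for home area (100 m²).
H₀: β₁ = 0 vs H₁: β₁ > 0.
t = 7.7407 / 5.3008 = 1.460.
df = n − k − 1 = 73 − 3 − 1 = 69.
One-sided p ≈ 0.0744, which is ≥ 0.01, so fail to reject H₀.
The data do not give significant evidence that the true slope on home area (100 m²) is positive, holding the other predictors fixed.

t = 1.460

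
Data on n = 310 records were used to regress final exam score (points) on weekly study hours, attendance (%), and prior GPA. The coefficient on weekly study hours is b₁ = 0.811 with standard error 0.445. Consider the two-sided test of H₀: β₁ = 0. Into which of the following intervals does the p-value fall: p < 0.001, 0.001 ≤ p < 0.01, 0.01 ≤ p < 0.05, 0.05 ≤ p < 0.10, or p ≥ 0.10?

0.05 ≤ p < 0.10

t = 0.811 / 0.445 = 1.822.
df = n − k − 1 = 310 − 3 − 1 = 306.
Two-sided p = 2·P(T_{306} > |t|) ≈ 0.0694.
So 0.05 ≤ p < 0.10.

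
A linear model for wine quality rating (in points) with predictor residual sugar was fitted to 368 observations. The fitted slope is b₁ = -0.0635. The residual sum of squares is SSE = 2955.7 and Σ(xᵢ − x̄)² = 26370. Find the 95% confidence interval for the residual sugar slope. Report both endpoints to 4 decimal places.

MSE = SSE/(n − 2) = 2955.7/366 = 8.07568.
SE(b₁) = √(MSE/Sₓₓ) = √(8.07568/26370) = 0.0174999.
df = n − 2 = 366.
t* = t_{0.025, 366} = 1.966467.
Margin = t* × SE = 1.966467 × 0.0174999 = 0.034413.
CI: -0.0635 ± 0.034413 → (-0.0979, -0.0291).
With 95% confidence, each one-unit increase in residual sugar is associated with a change of between -0.0979 and -0.0291 points in wine quality rating.

(-0.0979, -0.0291)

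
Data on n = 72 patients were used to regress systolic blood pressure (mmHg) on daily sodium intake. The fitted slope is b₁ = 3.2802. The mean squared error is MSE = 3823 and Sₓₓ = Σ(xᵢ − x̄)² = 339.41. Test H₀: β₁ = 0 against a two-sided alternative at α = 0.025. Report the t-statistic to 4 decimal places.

t = 0.9774

SE(b₁) = √(MSE/Sₓₓ) = √(3823/339.41) = 3.35614.
t = 3.2802 / 3.35614 = 0.9774.
df = n − 2 = 70.
Two-sided p ≈ 0.3318, which is ≥ 0.025, so fail to reject H₀.
The data do not give significant evidence of an association between daily sodium intake and systolic blood pressure.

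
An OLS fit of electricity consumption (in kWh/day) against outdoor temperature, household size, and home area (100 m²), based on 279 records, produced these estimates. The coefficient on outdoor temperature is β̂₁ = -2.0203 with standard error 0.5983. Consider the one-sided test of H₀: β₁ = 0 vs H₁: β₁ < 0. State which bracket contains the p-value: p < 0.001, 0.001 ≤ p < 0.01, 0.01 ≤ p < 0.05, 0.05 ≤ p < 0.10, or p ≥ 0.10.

p < 0.001

t = -2.0203 / 0.5983 = -3.377.
df = n − k − 1 = 279 − 3 − 1 = 275.
One-sided p = P(T_{275} < t) ≈ 0.0004.
So p < 0.001.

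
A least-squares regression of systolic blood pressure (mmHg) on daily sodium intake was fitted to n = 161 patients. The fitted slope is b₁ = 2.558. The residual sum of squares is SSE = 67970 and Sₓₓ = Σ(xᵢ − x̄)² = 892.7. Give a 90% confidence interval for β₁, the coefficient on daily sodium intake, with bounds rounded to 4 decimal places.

MSE = SSE/(n − 2) = 67970/159 = 427.484.
SE(b₁) = √(MSE/Sₓₓ) = √(427.484/892.7) = 0.692002.
df = n − 2 = 159.
t* = t_{0.05, 159} = 1.654494.
Margin = t* × SE = 1.654494 × 0.692002 = 1.144913.
CI: 2.558 ± 1.144913 → (1.4131, 3.7029).
With 90% confidence, each one-unit increase in daily sodium intake is associated with a change of between 1.4131 and 3.7029 mmHg in systolic blood pressure.

(1.4131, 3.7029)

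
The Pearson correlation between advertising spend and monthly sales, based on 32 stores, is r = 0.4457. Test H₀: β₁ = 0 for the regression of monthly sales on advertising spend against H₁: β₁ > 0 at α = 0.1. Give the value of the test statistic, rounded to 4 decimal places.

t = 2.7270

t = r·√(n − 2)/√(1 − r²) = 0.4457·√30/√0.801352 = 2.7270.
df = n − 2 = 30.
One-sided p ≈ 0.0053, which is < 0.1, so reject H₀.
There is evidence of a linear association between advertising spend and monthly sales.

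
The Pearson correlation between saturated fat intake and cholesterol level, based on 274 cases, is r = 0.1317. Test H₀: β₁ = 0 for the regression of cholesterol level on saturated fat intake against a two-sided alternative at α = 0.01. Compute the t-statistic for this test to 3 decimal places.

t = 2.191

t = r·√(n − 2)/√(1 − r²) = 0.1317·√272/√0.982655 = 2.191.
df = n − 2 = 272.
Two-sided p ≈ 0.0293, which is ≥ 0.01, so fail to reject H₀.
The data do not give significant evidence of a linear association between saturated fat intake and cholesterol level.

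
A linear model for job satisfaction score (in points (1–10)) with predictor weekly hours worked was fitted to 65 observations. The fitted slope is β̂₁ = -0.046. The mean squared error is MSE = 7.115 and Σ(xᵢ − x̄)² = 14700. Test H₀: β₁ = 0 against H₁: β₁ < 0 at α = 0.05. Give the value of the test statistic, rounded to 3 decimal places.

t = -2.091

SE(β̂₁) = √(MSE/Sₓₓ) = √(7.115/14700) = 0.0220003.
t = -0.046 / 0.0220003 = -2.091.
df = n − 2 = 63.
One-sided p ≈ 0.0203, which is < 0.05, so reject H₀.
There is evidence that the true slope on weekly hours worked is negative.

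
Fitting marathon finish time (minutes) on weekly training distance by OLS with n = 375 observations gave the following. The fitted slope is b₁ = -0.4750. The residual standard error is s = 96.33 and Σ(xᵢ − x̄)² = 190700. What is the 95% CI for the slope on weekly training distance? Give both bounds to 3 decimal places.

(-0.909, -0.041)

SE(b₁) = s/√Sₓₓ = 96.33/√190700 = 0.22059.
df = n − 2 = 373.
t* = t_{0.025, 373} = 1.966344.
Margin = t* × SE = 1.966344 × 0.22059 = 0.43376.
CI: -0.4750 ± 0.43376 → (-0.909, -0.041).
With 95% confidence, each one-unit increase in weekly training distance is associated with a change of between -0.909 and -0.041 minutes in marathon finish time.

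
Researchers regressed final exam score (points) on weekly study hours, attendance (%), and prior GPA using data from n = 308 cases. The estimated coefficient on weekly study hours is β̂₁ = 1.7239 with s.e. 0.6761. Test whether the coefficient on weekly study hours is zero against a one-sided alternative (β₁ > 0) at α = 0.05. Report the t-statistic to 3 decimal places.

H₀: β₁ = 0 vs H₁: β₁ > 0.
t = (β̂₁ − β₁⁰)/SE = 1.7239 / 0.6761 = 2.550.
df = n − k − 1 = 308 − 3 − 1 = 304.
One-sided p ≈ 0.0056, which is < 0.05, so reject H₀.
There is evidence that the true slope on weekly study hours is positive, holding the other predictors fixed.

t = 2.550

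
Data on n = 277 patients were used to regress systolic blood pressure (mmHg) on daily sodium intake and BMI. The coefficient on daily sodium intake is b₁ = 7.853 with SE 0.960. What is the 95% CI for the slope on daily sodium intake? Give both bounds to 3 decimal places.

df = n − k − 1 = 277 − 2 − 1 = 274.
t* = t_{0.025, 274} = 1.96866.
Margin = t* × SE = 1.96866 × 0.960 = 1.88991.
CI: 7.853 ± 1.88991 → (5.963, 9.743).
With 95% confidence, each one-unit increase in daily sodium intake is associated with a change of between 5.963 and 9.743 mmHg in systolic blood pressure, holding the other predictors fixed.

(5.963, 9.743)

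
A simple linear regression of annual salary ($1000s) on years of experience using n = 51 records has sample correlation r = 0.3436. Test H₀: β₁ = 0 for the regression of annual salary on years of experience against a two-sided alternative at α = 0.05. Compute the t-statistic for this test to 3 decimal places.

t = 2.561

t = r·√(n − 2)/√(1 − r²) = 0.3436·√49/√0.881939 = 2.561.
df = n − 2 = 49.
Two-sided p ≈ 0.0136, which is < 0.05, so reject H₀.
There is evidence of a linear association between years of experience and annual salary.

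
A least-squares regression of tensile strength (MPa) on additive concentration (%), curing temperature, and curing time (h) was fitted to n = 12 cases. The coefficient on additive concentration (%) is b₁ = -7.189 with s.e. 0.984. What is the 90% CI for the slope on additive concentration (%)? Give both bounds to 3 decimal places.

df = n − k − 1 = 12 − 3 − 1 = 8.
t* = t_{0.05, 8} = 1.859548.
Margin = t* × SE = 1.859548 × 0.984 = 1.82980.
CI: -7.189 ± 1.82980 → (-9.019, -5.359).
With 90% confidence, each one-unit increase in additive concentration (%) is associated with a change of between -9.019 and -5.359 MPa in tensile strength, holding the other predictors fixed.

(-9.019, -5.359)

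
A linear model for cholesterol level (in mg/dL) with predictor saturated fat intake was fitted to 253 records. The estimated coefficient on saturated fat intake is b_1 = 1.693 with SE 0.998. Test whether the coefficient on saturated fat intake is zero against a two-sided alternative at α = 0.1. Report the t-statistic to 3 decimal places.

t = 1.696

H₀: β₁ = 0 vs H₁: β₁ ≠ 0.
t = (b_1 − β₁⁰)/SE = 1.693 / 0.998 = 1.696.
df = n − 2 = 253 − 2 = 251.
Two-sided p ≈ 0.0911, which is < 0.1, so reject H₀.
There is evidence that saturated fat intake is associated with cholesterol level.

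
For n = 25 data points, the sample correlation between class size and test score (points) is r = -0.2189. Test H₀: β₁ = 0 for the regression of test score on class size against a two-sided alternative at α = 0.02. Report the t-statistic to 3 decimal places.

t = -1.076

t = r·√(n − 2)/√(1 − r²) = -0.2189·√23/√0.952083 = -1.076.
df = n − 2 = 23.
Two-sided p ≈ 0.2931, which is ≥ 0.02, so fail to reject H₀.
The data do not give significant evidence of a linear association between class size and test score.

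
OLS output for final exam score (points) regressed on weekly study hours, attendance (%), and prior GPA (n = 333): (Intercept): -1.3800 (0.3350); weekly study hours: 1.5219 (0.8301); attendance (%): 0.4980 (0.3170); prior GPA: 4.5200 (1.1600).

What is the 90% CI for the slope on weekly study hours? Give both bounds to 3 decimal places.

Read off: b = 1.5219, SE = 0.8301 for weekly study hours.
df = n − k − 1 = 333 − 3 − 1 = 329.
t* = t_{0.05, 329} = 1.649498.
Margin = t* × SE = 1.649498 × 0.8301 = 1.36925.
CI: 1.5219 ± 1.36925 → (0.153, 2.891).

(0.153, 2.891)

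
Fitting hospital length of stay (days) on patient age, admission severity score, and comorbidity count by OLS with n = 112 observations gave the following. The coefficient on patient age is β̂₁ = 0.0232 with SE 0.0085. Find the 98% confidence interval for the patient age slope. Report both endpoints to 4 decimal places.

(0.0031, 0.0433)

df = n − k − 1 = 112 − 3 − 1 = 108.
t* = t_{0.01, 108} = 2.361372.
Margin = t* × SE = 2.361372 × 0.0085 = 0.020072.
CI: 0.0232 ± 0.020072 → (0.0031, 0.0433).
With 98% confidence, each one-unit increase in patient age is associated with a change of between 0.0031 and 0.0433 days in hospital length of stay, holding the other predictors fixed.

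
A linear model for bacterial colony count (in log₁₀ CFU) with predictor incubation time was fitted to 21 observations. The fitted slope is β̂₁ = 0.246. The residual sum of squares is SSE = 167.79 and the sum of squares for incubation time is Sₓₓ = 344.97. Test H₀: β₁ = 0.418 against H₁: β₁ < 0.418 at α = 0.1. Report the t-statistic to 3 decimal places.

t = -1.075

MSE = SSE/(n − 2) = 167.79/19 = 8.83105.
SE(β̂₁) = √(MSE/Sₓₓ) = √(8.83105/344.97) = 0.159998.
t = (0.246 − 0.418) / 0.159998 = -1.075.
df = n − 2 = 19.
One-sided p ≈ 0.1479, which is ≥ 0.1, so fail to reject H₀.
The data do not give significant evidence that the true slope on incubation time is below 0.418 log₁₀ CFU per unit.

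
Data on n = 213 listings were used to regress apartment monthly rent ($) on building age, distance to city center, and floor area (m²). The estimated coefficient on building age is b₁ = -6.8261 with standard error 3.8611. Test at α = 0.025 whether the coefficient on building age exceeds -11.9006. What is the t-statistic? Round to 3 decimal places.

H₀: β₁ = -11.9006 vs H₁: β₁ > -11.9006.
t = (b₁ − β₁⁰)/SE = (-6.8261 − (-11.9006)) / 3.8611 = 1.314.
df = n − k − 1 = 213 − 3 − 1 = 209.
One-sided p ≈ 0.0951, which is ≥ 0.025, so fail to reject H₀.
The data do not give significant evidence that the true slope on building age exceeds -11.9006 $ per unit, holding the other predictors fixed.

t = 1.314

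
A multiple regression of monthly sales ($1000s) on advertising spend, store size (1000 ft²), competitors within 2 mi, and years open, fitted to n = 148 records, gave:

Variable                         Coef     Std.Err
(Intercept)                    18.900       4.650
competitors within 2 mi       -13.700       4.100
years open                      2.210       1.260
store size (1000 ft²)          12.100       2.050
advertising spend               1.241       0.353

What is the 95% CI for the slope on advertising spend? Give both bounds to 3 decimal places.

(0.543, 1.939)

Read off: b = 1.241, SE = 0.353 for advertising spend.
df = n − k − 1 = 148 − 4 − 1 = 143.
t* = t_{0.025, 143} = 1.976692.
Margin = t* × SE = 1.976692 × 0.353 = 0.69777.
CI: 1.241 ± 0.69777 → (0.543, 1.939).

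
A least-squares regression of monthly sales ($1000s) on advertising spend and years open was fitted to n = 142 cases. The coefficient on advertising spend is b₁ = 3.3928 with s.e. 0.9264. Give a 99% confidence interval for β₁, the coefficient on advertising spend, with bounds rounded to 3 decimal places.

df = n − k − 1 = 142 − 2 − 1 = 139.
t* = t_{0.005, 139} = 2.611662.
Margin = t* × SE = 2.611662 × 0.9264 = 2.41944.
CI: 3.3928 ± 2.41944 → (0.973, 5.812).
With 99% confidence, each one-unit increase in advertising spend is associated with a change of between 0.973 and 5.812 $1000s in monthly sales, holding the other predictors fixed.

(0.973, 5.812)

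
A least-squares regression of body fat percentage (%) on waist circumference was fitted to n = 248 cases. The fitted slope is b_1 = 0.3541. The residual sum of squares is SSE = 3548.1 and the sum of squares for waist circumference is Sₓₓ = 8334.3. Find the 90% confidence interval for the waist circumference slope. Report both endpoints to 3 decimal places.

(0.285, 0.423)

MSE = SSE/(n − 2) = 3548.1/246 = 14.4232.
SE(b_1) = √(MSE/Sₓₓ) = √(14.4232/8334.3) = 0.0416002.
df = n − 2 = 246.
t* = t_{0.05, 246} = 1.651071.
Margin = t* × SE = 1.651071 × 0.0416002 = 0.06868.
CI: 0.3541 ± 0.06868 → (0.285, 0.423).
With 90% confidence, each one-unit increase in waist circumference is associated with a change of between 0.285 and 0.423 % in body fat percentage.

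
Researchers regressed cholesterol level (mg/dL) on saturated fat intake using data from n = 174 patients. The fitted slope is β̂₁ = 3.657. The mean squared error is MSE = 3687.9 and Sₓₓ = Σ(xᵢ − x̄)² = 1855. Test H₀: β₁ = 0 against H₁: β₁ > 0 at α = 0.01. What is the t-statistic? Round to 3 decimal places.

SE(β̂₁) = √(MSE/Sₓₓ) = √(3687.9/1855) = 1.41.
t = 3.657 / 1.41 = 2.594.
df = n − 2 = 172.
One-sided p ≈ 0.0052, which is < 0.01, so reject H₀.
There is evidence that the true slope on saturated fat intake is positive.

t = 2.594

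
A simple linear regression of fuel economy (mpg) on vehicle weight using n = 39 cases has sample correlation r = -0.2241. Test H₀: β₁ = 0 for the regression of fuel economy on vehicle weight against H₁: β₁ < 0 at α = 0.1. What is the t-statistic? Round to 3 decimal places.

t = -1.399

t = r·√(n − 2)/√(1 − r²) = -0.2241·√37/√0.949779 = -1.399.
df = n − 2 = 37.
One-sided p ≈ 0.0851, which is < 0.1, so reject H₀.
There is evidence of a linear association between vehicle weight and fuel economy.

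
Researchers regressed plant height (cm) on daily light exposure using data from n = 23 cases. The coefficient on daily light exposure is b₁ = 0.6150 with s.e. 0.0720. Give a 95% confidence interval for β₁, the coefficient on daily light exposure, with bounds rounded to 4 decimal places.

df = n − 2 = 23 − 2 = 21.
t* = t_{0.025, 21} = 2.079614.
Margin = t* × SE = 2.079614 × 0.0720 = 0.149732.
CI: 0.6150 ± 0.149732 → (0.4653, 0.7647).
With 95% confidence, each one-unit increase in daily light exposure is associated with a change of between 0.4653 and 0.7647 cm in plant height.

(0.4653, 0.7647)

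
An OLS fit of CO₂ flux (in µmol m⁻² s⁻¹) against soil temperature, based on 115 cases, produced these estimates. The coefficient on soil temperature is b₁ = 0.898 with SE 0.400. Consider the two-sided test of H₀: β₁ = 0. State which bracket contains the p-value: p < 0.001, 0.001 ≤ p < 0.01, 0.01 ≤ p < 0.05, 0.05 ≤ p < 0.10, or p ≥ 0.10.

t = 0.898 / 0.400 = 2.245.
df = n − 2 = 115 − 2 = 113.
Two-sided p = 2·P(T_{113} > |t|) ≈ 0.0267.
So 0.01 ≤ p < 0.05.

0.01 ≤ p < 0.05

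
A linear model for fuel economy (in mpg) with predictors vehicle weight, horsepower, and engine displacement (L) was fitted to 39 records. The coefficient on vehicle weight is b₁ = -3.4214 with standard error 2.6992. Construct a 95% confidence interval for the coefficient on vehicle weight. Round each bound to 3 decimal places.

(-8.901, 2.058)

df = n − k − 1 = 39 − 3 − 1 = 35.
t* = t_{0.025, 35} = 2.030108.
Margin = t* × SE = 2.030108 × 2.6992 = 5.47967.
CI: -3.4214 ± 5.47967 → (-8.901, 2.058).
With 95% confidence, each one-unit increase in vehicle weight is associated with a change of between -8.901 and 2.058 mpg in fuel economy, holding the other predictors fixed.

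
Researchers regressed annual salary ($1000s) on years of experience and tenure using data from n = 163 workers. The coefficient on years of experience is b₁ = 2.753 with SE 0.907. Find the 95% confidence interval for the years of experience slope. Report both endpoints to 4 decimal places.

(0.9618, 4.5442)

df = n − k − 1 = 163 − 2 − 1 = 160.
t* = t_{0.025, 160} = 1.974902.
Margin = t* × SE = 1.974902 × 0.907 = 1.791236.
CI: 2.753 ± 1.791236 → (0.9618, 4.5442).
With 95% confidence, each one-unit increase in years of experience is associated with a change of between 0.9618 and 4.5442 $1000s in annual salary, holding the other predictors fixed.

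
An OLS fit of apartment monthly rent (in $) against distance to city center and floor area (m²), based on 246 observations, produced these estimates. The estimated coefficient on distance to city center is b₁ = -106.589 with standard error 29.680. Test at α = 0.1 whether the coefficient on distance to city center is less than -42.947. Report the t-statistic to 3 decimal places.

t = -2.144

H₀: β₁ = -42.947 vs H₁: β₁ < -42.947.
t = (b₁ − β₁⁰)/SE = (-106.589 − (-42.947)) / 29.680 = -2.144.
df = n − k − 1 = 246 − 2 − 1 = 243.
One-sided p ≈ 0.0165, which is < 0.1, so reject H₀.
There is evidence that the true slope on distance to city center is below -42.947 $ per unit, holding the other predictors fixed.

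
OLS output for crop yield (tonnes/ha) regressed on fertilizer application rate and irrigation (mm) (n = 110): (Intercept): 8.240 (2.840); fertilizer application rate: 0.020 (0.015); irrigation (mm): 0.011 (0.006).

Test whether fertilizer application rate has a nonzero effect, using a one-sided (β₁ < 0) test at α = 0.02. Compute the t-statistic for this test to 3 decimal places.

t = 1.333

Read off: b = 0.020, SE = 0.015 for fertilizer application rate.
H₀: β₁ = 0 vs H₁: β₁ < 0.
t = 0.020 / 0.015 = 1.333.
df = n − k − 1 = 110 − 2 − 1 = 107.
One-sided p ≈ 0.9074, which is ≥ 0.02, so fail to reject H₀.
The data do not give significant evidence that the true slope on fertilizer application rate is negative, holding the other predictors fixed.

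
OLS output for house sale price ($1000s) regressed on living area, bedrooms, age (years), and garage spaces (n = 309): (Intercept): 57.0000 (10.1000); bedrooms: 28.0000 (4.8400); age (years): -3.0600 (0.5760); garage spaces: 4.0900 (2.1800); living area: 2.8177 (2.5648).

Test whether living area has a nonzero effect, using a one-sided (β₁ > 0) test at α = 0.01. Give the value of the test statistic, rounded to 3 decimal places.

Read off: b = 2.8177, SE = 2.5648 for living area.
H₀: β₁ = 0 vs H₁: β₁ > 0.
t = 2.8177 / 2.5648 = 1.099.
df = n − k − 1 = 309 − 4 − 1 = 304.
One-sided p ≈ 0.1364, which is ≥ 0.01, so fail to reject H₀.
The data do not give significant evidence that the true slope on living area is positive, holding the other predictors fixed.

t = 1.099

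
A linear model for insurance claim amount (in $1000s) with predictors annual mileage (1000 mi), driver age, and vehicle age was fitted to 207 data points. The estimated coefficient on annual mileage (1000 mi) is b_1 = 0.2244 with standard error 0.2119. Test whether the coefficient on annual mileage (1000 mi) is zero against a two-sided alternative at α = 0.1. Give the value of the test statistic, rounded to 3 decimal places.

H₀: β₁ = 0 vs H₁: β₁ ≠ 0.
t = (b_1 − β₁⁰)/SE = 0.2244 / 0.2119 = 1.059.
df = n − k − 1 = 207 − 3 − 1 = 203.
Two-sided p ≈ 0.2909, which is ≥ 0.1, so fail to reject H₀.
The data do not give significant evidence of an association between annual mileage (1000 mi) and insurance claim amount, after adjusting for the other predictors.

t = 1.059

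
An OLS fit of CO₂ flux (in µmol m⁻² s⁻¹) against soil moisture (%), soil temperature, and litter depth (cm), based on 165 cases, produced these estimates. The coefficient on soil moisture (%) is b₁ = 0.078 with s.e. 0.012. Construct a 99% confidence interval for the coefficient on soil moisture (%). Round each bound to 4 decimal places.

df = n − k − 1 = 165 − 3 − 1 = 161.
t* = t_{0.005, 161} = 2.606711.
Margin = t* × SE = 2.606711 × 0.012 = 0.031281.
CI: 0.078 ± 0.031281 → (0.0467, 0.1093).
With 99% confidence, each one-unit increase in soil moisture (%) is associated with a change of between 0.0467 and 0.1093 µmol m⁻² s⁻¹ in CO₂ flux, holding the other predictors fixed.

(0.0467, 0.1093)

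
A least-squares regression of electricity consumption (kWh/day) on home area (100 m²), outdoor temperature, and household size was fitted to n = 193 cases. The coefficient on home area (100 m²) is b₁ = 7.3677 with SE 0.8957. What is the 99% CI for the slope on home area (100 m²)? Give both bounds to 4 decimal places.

(5.0370, 9.6984)

df = n − k − 1 = 193 − 3 − 1 = 189.
t* = t_{0.005, 189} = 2.602092.
Margin = t* × SE = 2.602092 × 0.8957 = 2.330694.
CI: 7.3677 ± 2.330694 → (5.0370, 9.6984).
With 99% confidence, each one-unit increase in home area (100 m²) is associated with a change of between 5.0370 and 9.6984 kWh/day in electricity consumption, holding the other predictors fixed.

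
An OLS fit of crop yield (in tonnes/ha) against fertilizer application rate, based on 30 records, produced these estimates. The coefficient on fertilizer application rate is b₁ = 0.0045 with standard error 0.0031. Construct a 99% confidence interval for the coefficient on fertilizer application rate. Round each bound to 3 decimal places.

df = n − 2 = 30 − 2 = 28.
t* = t_{0.005, 28} = 2.763262.
Margin = t* × SE = 2.763262 × 0.0031 = 0.00857.
CI: 0.0045 ± 0.00857 → (-0.004, 0.013).
With 99% confidence, each one-unit increase in fertilizer application rate is associated with a change of between -0.004 and 0.013 tonnes/ha in crop yield.

(-0.004, 0.013)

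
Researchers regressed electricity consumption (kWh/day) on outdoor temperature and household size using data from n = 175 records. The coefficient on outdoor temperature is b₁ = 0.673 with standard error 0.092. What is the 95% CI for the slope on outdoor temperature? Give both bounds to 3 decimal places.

(0.491, 0.855)

df = n − k − 1 = 175 − 2 − 1 = 172.
t* = t_{0.025, 172} = 1.973852.
Margin = t* × SE = 1.973852 × 0.092 = 0.18159.
CI: 0.673 ± 0.18159 → (0.491, 0.855).
With 95% confidence, each one-unit increase in outdoor temperature is associated with a change of between 0.491 and 0.855 kWh/day in electricity consumption, holding the other predictors fixed.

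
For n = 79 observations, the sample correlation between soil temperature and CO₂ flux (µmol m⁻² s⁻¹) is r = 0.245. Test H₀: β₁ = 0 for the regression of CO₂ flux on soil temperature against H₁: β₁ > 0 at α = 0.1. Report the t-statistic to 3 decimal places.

t = r·√(n − 2)/√(1 − r²) = 0.245·√77/√0.939975 = 2.217.
df = n − 2 = 77.
One-sided p ≈ 0.0148, which is < 0.1, so reject H₀.
There is evidence of a linear association between soil temperature and CO₂ flux.

t = 2.217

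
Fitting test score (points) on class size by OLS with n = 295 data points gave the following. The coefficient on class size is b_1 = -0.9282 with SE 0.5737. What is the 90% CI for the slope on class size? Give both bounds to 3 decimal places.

df = n − 2 = 295 − 2 = 293.
t* = t_{0.05, 293} = 1.650071.
Margin = t* × SE = 1.650071 × 0.5737 = 0.94665.
CI: -0.9282 ± 0.94665 → (-1.875, 0.018).
With 90% confidence, each one-unit increase in class size is associated with a change of between -1.875 and 0.018 points in test score.

(-1.875, 0.018)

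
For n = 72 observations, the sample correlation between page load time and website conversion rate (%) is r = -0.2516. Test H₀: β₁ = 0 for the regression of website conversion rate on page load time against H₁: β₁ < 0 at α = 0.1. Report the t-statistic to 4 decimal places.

t = r·√(n − 2)/√(1 − r²) = -0.2516·√70/√0.936697 = -2.1750.
df = n − 2 = 70.
One-sided p ≈ 0.0165, which is < 0.1, so reject H₀.
There is evidence of a linear association between page load time and website conversion rate.

t = -2.1750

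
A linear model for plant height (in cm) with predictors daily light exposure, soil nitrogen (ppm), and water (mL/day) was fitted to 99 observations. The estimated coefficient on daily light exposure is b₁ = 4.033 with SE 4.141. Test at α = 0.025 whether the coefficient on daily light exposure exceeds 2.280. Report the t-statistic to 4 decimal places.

t = 0.4233

H₀: β₁ = 2.280 vs H₁: β₁ > 2.280.
t = (b₁ − β₁⁰)/SE = (4.033 − 2.280) / 4.141 = 0.4233.
df = n − k − 1 = 99 − 3 − 1 = 95.
One-sided p ≈ 0.3365, which is ≥ 0.025, so fail to reject H₀.
The data do not give significant evidence that the true slope on daily light exposure exceeds 2.280 cm per unit, holding the other predictors fixed.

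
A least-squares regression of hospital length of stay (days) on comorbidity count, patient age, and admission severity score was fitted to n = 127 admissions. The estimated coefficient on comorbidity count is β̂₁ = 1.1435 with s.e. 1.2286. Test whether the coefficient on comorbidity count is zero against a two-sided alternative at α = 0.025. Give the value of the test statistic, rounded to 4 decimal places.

t = 0.9307

H₀: β₁ = 0 vs H₁: β₁ ≠ 0.
t = (β̂₁ − β₁⁰)/SE = 1.1435 / 1.2286 = 0.9307.
df = n − k − 1 = 127 − 3 − 1 = 123.
Two-sided p ≈ 0.3538, which is ≥ 0.025, so fail to reject H₀.
The data do not give significant evidence of an association between comorbidity count and hospital length of stay, after adjusting for the other predictors.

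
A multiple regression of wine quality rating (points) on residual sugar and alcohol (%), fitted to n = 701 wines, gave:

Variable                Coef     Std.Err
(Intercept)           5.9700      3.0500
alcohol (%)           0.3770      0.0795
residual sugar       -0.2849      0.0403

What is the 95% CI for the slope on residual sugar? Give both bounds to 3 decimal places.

(-0.364, -0.206)

Read off: b = -0.2849, SE = 0.0403 for residual sugar.
df = n − k − 1 = 701 − 2 − 1 = 698.
t* = t_{0.025, 698} = 1.963368.
Margin = t* × SE = 1.963368 × 0.0403 = 0.07912.
CI: -0.2849 ± 0.07912 → (-0.364, -0.206).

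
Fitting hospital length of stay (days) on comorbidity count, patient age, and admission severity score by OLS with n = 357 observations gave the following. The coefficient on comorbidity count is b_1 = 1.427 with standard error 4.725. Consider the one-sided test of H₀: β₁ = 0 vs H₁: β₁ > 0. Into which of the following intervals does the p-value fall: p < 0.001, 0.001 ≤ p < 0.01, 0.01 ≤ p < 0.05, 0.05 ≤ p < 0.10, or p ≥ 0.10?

t = 1.427 / 4.725 = 0.302.
df = n − k − 1 = 357 − 3 − 1 = 353.
One-sided p = P(T_{353} > t) ≈ 0.3814.
So p ≥ 0.10.

p ≥ 0.10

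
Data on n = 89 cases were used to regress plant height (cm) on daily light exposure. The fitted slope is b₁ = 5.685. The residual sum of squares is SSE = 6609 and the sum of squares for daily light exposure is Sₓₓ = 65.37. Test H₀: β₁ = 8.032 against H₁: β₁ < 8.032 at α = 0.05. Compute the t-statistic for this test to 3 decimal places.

MSE = SSE/(n − 2) = 6609/87 = 75.9655.
SE(b₁) = √(MSE/Sₓₓ) = √(75.9655/65.37) = 1.078.
t = (5.685 − 8.032) / 1.078 = -2.177.
df = n − 2 = 87.
One-sided p ≈ 0.0161, which is < 0.05, so reject H₀.
There is evidence that the true slope on daily light exposure is below 8.032 cm per unit.

t = -2.177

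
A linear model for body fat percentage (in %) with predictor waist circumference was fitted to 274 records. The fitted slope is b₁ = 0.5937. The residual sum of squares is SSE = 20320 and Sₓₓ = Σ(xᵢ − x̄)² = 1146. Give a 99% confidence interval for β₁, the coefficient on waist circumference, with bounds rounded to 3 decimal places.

MSE = SSE/(n − 2) = 20320/272 = 74.7059.
SE(b₁) = √(MSE/Sₓₓ) = √(74.7059/1146) = 0.25532.
df = n − 2 = 272.
t* = t_{0.005, 272} = 2.594025.
Margin = t* × SE = 2.594025 × 0.25532 = 0.66231.
CI: 0.5937 ± 0.66231 → (-0.069, 1.256).
With 99% confidence, each one-unit increase in waist circumference is associated with a change of between -0.069 and 1.256 % in body fat percentage.

(-0.069, 1.256)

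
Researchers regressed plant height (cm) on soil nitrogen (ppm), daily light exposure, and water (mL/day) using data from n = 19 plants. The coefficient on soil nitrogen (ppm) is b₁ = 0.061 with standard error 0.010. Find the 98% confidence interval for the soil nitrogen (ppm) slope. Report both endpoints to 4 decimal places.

df = n − k − 1 = 19 − 3 − 1 = 15.
t* = t_{0.01, 15} = 2.60248.
Margin = t* × SE = 2.60248 × 0.010 = 0.026025.
CI: 0.061 ± 0.026025 → (0.0350, 0.0870).
With 98% confidence, each one-unit increase in soil nitrogen (ppm) is associated with a change of between 0.0350 and 0.0870 cm in plant height, holding the other predictors fixed.

(0.0350, 0.0870)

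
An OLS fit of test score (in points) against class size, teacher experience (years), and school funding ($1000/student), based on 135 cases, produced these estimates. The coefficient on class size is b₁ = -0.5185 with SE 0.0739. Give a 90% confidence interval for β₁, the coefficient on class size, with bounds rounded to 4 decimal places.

(-0.6409, -0.3961)

df = n − k − 1 = 135 − 3 − 1 = 131.
t* = t_{0.05, 131} = 1.656569.
Margin = t* × SE = 1.656569 × 0.0739 = 0.122420.
CI: -0.5185 ± 0.122420 → (-0.6409, -0.3961).
With 90% confidence, each one-unit increase in class size is associated with a change of between -0.6409 and -0.3961 points in test score, holding the other predictors fixed.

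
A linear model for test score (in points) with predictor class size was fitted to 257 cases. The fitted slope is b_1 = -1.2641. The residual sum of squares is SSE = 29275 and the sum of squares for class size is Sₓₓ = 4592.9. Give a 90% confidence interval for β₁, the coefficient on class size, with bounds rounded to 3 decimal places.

(-1.525, -1.003)

MSE = SSE/(n − 2) = 29275/255 = 114.804.
SE(b_1) = √(MSE/Sₓₓ) = √(114.804/4592.9) = 0.158101.
df = n − 2 = 255.
t* = t_{0.05, 255} = 1.650851.
Margin = t* × SE = 1.650851 × 0.158101 = 0.26100.
CI: -1.2641 ± 0.26100 → (-1.525, -1.003).
With 90% confidence, each one-unit increase in class size is associated with a change of between -1.525 and -1.003 points in test score.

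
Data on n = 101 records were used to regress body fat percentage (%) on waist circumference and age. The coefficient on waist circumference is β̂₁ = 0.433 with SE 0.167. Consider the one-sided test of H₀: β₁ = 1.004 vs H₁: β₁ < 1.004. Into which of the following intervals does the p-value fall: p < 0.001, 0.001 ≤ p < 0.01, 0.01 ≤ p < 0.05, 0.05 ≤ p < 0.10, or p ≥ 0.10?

t = (0.433 − 1.004) / 0.167 = -3.419.
df = n − k − 1 = 101 − 2 − 1 = 98.
One-sided p = P(T_{98} < t) ≈ 0.0005.
So p < 0.001.

p < 0.001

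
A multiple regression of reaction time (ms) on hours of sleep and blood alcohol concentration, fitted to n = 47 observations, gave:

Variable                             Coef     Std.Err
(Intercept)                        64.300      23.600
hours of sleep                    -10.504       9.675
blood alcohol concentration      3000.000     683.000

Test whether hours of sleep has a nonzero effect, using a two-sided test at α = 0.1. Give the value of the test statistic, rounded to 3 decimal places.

t = -1.086

Read off: b = -10.504, SE = 9.675 for hours of sleep.
H₀: β₁ = 0 vs H₁: β₁ ≠ 0.
t = -10.504 / 9.675 = -1.086.
df = n − k − 1 = 47 − 2 − 1 = 44.
Two-sided p ≈ 0.2835, which is ≥ 0.1, so fail to reject H₀.
The data do not give significant evidence of an association between hours of sleep and reaction time, after adjusting for the other predictors.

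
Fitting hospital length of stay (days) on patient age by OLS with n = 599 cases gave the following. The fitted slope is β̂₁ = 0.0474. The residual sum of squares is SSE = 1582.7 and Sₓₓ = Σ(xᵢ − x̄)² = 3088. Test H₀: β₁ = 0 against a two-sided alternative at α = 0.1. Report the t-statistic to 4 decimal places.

t = 1.6177

MSE = SSE/(n − 2) = 1582.7/597 = 2.65109.
SE(β̂₁) = √(MSE/Sₓₓ) = √(2.65109/3088) = 0.0293004.
t = 0.0474 / 0.0293004 = 1.6177.
df = n − 2 = 597.
Two-sided p ≈ 0.1062, which is ≥ 0.1, so fail to reject H₀.
The data do not give significant evidence of an association between patient age and hospital length of stay.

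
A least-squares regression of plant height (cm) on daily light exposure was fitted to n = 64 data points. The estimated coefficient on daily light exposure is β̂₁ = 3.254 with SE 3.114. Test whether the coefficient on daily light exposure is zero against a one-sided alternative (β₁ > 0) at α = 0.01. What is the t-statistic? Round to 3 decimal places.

H₀: β₁ = 0 vs H₁: β₁ > 0.
t = (β̂₁ − β₁⁰)/SE = 3.254 / 3.114 = 1.045.
df = n − 2 = 64 − 2 = 62.
One-sided p ≈ 0.1500, which is ≥ 0.01, so fail to reject H₀.
The data do not give significant evidence that the true slope on daily light exposure is positive.

t = 1.045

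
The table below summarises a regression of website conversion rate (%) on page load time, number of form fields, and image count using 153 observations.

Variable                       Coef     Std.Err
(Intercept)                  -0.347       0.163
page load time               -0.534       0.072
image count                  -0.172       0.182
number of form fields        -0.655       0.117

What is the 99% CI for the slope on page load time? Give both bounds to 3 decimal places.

Read off: b = -0.534, SE = 0.072 for page load time.
df = n − k − 1 = 153 − 3 − 1 = 149.
t* = t_{0.005, 149} = 2.609228.
Margin = t* × SE = 2.609228 × 0.072 = 0.18786.
CI: -0.534 ± 0.18786 → (-0.722, -0.346).

(-0.722, -0.346)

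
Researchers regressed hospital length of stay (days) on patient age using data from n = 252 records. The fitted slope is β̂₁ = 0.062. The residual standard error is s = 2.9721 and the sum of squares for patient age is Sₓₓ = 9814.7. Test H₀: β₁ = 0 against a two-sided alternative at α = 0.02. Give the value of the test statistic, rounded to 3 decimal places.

t = 2.067

SE(β̂₁) = s/√Sₓₓ = 2.9721/√9814.7 = 0.0300003.
t = 0.062 / 0.0300003 = 2.067.
df = n − 2 = 250.
Two-sided p ≈ 0.0398, which is ≥ 0.02, so fail to reject H₀.
The data do not give significant evidence of an association between patient age and hospital length of stay.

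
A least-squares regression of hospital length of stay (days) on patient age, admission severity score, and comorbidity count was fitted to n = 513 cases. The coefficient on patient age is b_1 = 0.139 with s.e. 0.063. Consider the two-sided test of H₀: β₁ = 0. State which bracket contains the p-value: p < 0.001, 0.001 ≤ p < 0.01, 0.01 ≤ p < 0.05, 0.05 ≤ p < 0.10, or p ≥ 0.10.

0.01 ≤ p < 0.05

t = 0.139 / 0.063 = 2.206.
df = n − k − 1 = 513 − 3 − 1 = 509.
Two-sided p = 2·P(T_{509} > |t|) ≈ 0.0278.
So 0.01 ≤ p < 0.05.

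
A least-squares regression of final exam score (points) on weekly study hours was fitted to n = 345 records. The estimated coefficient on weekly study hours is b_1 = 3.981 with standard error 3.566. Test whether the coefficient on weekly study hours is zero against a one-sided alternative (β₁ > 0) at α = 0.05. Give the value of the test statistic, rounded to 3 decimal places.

H₀: β₁ = 0 vs H₁: β₁ > 0.
t = (b_1 − β₁⁰)/SE = 3.981 / 3.566 = 1.116.
df = n − 2 = 345 − 2 = 343.
One-sided p ≈ 0.1325, which is ≥ 0.05, so fail to reject H₀.
The data do not give significant evidence that the true slope on weekly study hours is positive.

t = 1.116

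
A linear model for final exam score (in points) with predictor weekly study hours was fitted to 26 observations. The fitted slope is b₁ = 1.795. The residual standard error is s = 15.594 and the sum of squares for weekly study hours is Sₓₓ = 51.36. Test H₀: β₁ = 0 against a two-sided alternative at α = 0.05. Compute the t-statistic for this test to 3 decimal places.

SE(b₁) = s/√Sₓₓ = 15.594/√51.36 = 2.17593.
t = 1.795 / 2.17593 = 0.825.
df = n − 2 = 24.
Two-sided p ≈ 0.4175, which is ≥ 0.05, so fail to reject H₀.
The data do not give significant evidence of an association between weekly study hours and final exam score.

t = 0.825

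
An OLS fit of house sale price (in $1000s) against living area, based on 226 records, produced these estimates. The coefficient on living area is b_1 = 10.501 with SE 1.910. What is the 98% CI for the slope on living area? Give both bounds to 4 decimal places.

df = n − 2 = 226 − 2 = 224.
t* = t_{0.01, 224} = 2.34311.
Margin = t* × SE = 2.34311 × 1.910 = 4.475340.
CI: 10.501 ± 4.475340 → (6.0257, 14.9763).
With 98% confidence, each one-unit increase in living area is associated with a change of between 6.0257 and 14.9763 $1000s in house sale price.

(6.0257, 14.9763)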